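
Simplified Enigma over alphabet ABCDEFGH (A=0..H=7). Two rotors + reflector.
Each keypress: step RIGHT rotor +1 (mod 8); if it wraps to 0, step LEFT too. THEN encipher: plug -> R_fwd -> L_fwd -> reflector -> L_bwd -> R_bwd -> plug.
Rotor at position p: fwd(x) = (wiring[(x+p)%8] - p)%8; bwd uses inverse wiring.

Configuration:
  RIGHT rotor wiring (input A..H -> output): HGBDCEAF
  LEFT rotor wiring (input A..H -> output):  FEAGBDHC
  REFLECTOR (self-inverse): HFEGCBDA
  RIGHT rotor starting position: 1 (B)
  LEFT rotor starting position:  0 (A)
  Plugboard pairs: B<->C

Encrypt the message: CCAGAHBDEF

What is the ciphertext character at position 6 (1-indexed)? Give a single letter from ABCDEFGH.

Char 1 ('C'): step: R->2, L=0; C->plug->B->R->B->L->E->refl->C->L'->H->R'->A->plug->A
Char 2 ('C'): step: R->3, L=0; C->plug->B->R->H->L->C->refl->E->L'->B->R'->C->plug->B
Char 3 ('A'): step: R->4, L=0; A->plug->A->R->G->L->H->refl->A->L'->C->R'->F->plug->F
Char 4 ('G'): step: R->5, L=0; G->plug->G->R->G->L->H->refl->A->L'->C->R'->D->plug->D
Char 5 ('A'): step: R->6, L=0; A->plug->A->R->C->L->A->refl->H->L'->G->R'->H->plug->H
Char 6 ('H'): step: R->7, L=0; H->plug->H->R->B->L->E->refl->C->L'->H->R'->C->plug->B

B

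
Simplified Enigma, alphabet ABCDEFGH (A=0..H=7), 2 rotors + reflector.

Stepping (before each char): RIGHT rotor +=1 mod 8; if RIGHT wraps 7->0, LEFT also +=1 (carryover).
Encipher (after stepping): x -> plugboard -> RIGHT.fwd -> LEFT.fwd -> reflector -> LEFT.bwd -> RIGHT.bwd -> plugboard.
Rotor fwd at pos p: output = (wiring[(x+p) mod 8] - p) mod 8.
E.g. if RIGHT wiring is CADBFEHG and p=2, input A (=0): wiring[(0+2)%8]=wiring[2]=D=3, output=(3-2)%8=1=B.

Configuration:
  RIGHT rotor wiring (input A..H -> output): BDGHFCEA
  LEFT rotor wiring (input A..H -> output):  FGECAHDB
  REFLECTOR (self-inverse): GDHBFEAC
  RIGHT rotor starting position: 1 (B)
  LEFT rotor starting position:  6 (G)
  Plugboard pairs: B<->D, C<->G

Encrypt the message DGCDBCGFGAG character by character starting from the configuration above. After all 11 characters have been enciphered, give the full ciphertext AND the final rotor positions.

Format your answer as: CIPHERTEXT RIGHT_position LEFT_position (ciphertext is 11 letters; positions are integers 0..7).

Char 1 ('D'): step: R->2, L=6; D->plug->B->R->F->L->E->refl->F->L'->A->R'->D->plug->B
Char 2 ('G'): step: R->3, L=6; G->plug->C->R->H->L->B->refl->D->L'->B->R'->D->plug->B
Char 3 ('C'): step: R->4, L=6; C->plug->G->R->C->L->H->refl->C->L'->G->R'->B->plug->D
Char 4 ('D'): step: R->5, L=6; D->plug->B->R->H->L->B->refl->D->L'->B->R'->F->plug->F
Char 5 ('B'): step: R->6, L=6; B->plug->D->R->F->L->E->refl->F->L'->A->R'->E->plug->E
Char 6 ('C'): step: R->7, L=6; C->plug->G->R->D->L->A->refl->G->L'->E->R'->C->plug->G
Char 7 ('G'): step: R->0, L->7 (L advanced); G->plug->C->R->G->L->A->refl->G->L'->B->R'->A->plug->A
Char 8 ('F'): step: R->1, L=7; F->plug->F->R->D->L->F->refl->E->L'->H->R'->G->plug->C
Char 9 ('G'): step: R->2, L=7; G->plug->C->R->D->L->F->refl->E->L'->H->R'->G->plug->C
Char 10 ('A'): step: R->3, L=7; A->plug->A->R->E->L->D->refl->B->L'->F->R'->E->plug->E
Char 11 ('G'): step: R->4, L=7; G->plug->C->R->A->L->C->refl->H->L'->C->R'->G->plug->C
Final: ciphertext=BBDFEGACCEC, RIGHT=4, LEFT=7

Answer: BBDFEGACCEC 4 7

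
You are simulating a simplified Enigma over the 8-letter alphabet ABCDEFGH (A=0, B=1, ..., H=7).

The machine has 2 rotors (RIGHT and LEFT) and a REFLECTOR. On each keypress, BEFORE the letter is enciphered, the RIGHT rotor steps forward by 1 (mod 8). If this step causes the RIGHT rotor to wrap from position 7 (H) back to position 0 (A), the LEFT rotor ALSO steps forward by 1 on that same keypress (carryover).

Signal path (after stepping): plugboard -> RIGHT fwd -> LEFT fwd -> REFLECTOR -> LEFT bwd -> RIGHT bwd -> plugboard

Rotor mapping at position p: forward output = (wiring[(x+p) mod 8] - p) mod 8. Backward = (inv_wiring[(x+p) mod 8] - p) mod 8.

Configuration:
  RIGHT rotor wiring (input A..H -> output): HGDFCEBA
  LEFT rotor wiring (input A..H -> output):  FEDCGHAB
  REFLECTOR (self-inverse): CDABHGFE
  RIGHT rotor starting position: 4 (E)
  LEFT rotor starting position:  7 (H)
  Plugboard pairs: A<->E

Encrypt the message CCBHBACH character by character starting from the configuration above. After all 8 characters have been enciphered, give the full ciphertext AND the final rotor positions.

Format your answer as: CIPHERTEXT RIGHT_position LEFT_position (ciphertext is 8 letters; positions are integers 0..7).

Answer: HBAFGDAC 4 0

Derivation:
Char 1 ('C'): step: R->5, L=7; C->plug->C->R->D->L->E->refl->H->L'->F->R'->H->plug->H
Char 2 ('C'): step: R->6, L=7; C->plug->C->R->B->L->G->refl->F->L'->C->R'->B->plug->B
Char 3 ('B'): step: R->7, L=7; B->plug->B->R->A->L->C->refl->A->L'->G->R'->E->plug->A
Char 4 ('H'): step: R->0, L->0 (L advanced); H->plug->H->R->A->L->F->refl->G->L'->E->R'->F->plug->F
Char 5 ('B'): step: R->1, L=0; B->plug->B->R->C->L->D->refl->B->L'->H->R'->G->plug->G
Char 6 ('A'): step: R->2, L=0; A->plug->E->R->H->L->B->refl->D->L'->C->R'->D->plug->D
Char 7 ('C'): step: R->3, L=0; C->plug->C->R->B->L->E->refl->H->L'->F->R'->E->plug->A
Char 8 ('H'): step: R->4, L=0; H->plug->H->R->B->L->E->refl->H->L'->F->R'->C->plug->C
Final: ciphertext=HBAFGDAC, RIGHT=4, LEFT=0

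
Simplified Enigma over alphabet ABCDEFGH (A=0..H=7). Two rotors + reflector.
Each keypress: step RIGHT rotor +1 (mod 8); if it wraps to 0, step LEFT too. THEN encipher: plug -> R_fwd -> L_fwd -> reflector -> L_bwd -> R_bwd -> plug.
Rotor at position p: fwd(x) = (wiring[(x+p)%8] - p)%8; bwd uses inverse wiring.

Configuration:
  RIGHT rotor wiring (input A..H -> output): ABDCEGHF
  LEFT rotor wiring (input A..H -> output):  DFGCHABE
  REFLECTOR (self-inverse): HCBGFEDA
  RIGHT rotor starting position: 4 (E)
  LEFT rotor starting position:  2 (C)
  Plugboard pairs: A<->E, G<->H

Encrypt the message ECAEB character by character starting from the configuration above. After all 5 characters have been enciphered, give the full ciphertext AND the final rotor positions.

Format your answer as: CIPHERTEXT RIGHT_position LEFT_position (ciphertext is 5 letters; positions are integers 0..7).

Char 1 ('E'): step: R->5, L=2; E->plug->A->R->B->L->A->refl->H->L'->E->R'->E->plug->A
Char 2 ('C'): step: R->6, L=2; C->plug->C->R->C->L->F->refl->E->L'->A->R'->H->plug->G
Char 3 ('A'): step: R->7, L=2; A->plug->E->R->D->L->G->refl->D->L'->H->R'->G->plug->H
Char 4 ('E'): step: R->0, L->3 (L advanced); E->plug->A->R->A->L->H->refl->A->L'->F->R'->H->plug->G
Char 5 ('B'): step: R->1, L=3; B->plug->B->R->C->L->F->refl->E->L'->B->R'->C->plug->C
Final: ciphertext=AGHGC, RIGHT=1, LEFT=3

Answer: AGHGC 1 3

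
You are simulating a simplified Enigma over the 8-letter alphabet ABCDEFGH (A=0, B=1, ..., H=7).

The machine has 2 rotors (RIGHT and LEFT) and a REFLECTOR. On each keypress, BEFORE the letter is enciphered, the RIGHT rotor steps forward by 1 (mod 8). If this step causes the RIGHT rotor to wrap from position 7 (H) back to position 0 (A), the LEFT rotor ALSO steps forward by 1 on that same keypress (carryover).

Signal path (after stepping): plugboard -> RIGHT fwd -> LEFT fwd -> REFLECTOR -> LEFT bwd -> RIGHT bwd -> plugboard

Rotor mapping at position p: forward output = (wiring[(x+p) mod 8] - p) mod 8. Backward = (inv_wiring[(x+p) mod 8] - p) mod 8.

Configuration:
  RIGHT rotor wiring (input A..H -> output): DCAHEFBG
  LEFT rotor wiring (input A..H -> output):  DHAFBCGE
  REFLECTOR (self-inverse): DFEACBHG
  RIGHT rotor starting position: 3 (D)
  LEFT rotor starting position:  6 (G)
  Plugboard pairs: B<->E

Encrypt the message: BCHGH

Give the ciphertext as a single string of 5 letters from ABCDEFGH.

Answer: GBDBE

Derivation:
Char 1 ('B'): step: R->4, L=6; B->plug->E->R->H->L->E->refl->C->L'->E->R'->G->plug->G
Char 2 ('C'): step: R->5, L=6; C->plug->C->R->B->L->G->refl->H->L'->F->R'->E->plug->B
Char 3 ('H'): step: R->6, L=6; H->plug->H->R->H->L->E->refl->C->L'->E->R'->D->plug->D
Char 4 ('G'): step: R->7, L=6; G->plug->G->R->G->L->D->refl->A->L'->A->R'->E->plug->B
Char 5 ('H'): step: R->0, L->7 (L advanced); H->plug->H->R->G->L->D->refl->A->L'->C->R'->B->plug->E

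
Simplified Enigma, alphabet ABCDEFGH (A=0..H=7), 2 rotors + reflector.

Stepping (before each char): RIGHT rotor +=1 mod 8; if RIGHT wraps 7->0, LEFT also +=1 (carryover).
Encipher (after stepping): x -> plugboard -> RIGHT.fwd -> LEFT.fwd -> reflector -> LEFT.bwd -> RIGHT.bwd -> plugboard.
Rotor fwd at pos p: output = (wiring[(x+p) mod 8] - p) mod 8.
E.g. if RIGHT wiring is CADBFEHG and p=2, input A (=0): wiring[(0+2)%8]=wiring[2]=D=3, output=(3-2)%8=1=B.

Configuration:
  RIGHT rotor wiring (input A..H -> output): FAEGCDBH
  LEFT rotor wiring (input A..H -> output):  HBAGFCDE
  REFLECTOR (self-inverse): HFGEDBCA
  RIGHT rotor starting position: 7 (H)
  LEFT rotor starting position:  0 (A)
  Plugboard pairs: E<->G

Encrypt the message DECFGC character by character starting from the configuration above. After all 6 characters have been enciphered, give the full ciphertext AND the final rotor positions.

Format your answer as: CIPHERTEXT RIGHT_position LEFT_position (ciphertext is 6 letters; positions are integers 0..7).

Char 1 ('D'): step: R->0, L->1 (L advanced); D->plug->D->R->G->L->D->refl->E->L'->D->R'->F->plug->F
Char 2 ('E'): step: R->1, L=1; E->plug->G->R->G->L->D->refl->E->L'->D->R'->B->plug->B
Char 3 ('C'): step: R->2, L=1; C->plug->C->R->A->L->A->refl->H->L'->B->R'->D->plug->D
Char 4 ('F'): step: R->3, L=1; F->plug->F->R->C->L->F->refl->B->L'->E->R'->E->plug->G
Char 5 ('G'): step: R->4, L=1; G->plug->E->R->B->L->H->refl->A->L'->A->R'->G->plug->E
Char 6 ('C'): step: R->5, L=1; C->plug->C->R->C->L->F->refl->B->L'->E->R'->B->plug->B
Final: ciphertext=FBDGEB, RIGHT=5, LEFT=1

Answer: FBDGEB 5 1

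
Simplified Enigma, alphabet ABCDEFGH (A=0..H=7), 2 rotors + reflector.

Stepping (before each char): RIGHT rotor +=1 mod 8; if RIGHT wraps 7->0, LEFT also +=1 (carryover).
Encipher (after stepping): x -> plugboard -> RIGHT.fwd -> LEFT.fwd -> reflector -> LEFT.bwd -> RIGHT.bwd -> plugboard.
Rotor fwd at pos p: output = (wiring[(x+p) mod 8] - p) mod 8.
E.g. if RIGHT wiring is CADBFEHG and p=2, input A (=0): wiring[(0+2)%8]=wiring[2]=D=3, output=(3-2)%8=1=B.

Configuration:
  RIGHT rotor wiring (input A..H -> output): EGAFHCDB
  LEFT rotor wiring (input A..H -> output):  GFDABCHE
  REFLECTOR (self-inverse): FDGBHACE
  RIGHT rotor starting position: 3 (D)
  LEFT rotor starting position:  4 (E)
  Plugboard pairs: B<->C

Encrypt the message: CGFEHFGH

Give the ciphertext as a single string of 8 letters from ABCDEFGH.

Char 1 ('C'): step: R->4, L=4; C->plug->B->R->G->L->H->refl->E->L'->H->R'->C->plug->B
Char 2 ('G'): step: R->5, L=4; G->plug->G->R->A->L->F->refl->A->L'->D->R'->F->plug->F
Char 3 ('F'): step: R->6, L=4; F->plug->F->R->H->L->E->refl->H->L'->G->R'->C->plug->B
Char 4 ('E'): step: R->7, L=4; E->plug->E->R->G->L->H->refl->E->L'->H->R'->C->plug->B
Char 5 ('H'): step: R->0, L->5 (L advanced); H->plug->H->R->B->L->C->refl->G->L'->F->R'->D->plug->D
Char 6 ('F'): step: R->1, L=5; F->plug->F->R->C->L->H->refl->E->L'->H->R'->B->plug->C
Char 7 ('G'): step: R->2, L=5; G->plug->G->R->C->L->H->refl->E->L'->H->R'->F->plug->F
Char 8 ('H'): step: R->3, L=5; H->plug->H->R->F->L->G->refl->C->L'->B->R'->F->plug->F

Answer: BFBBDCFF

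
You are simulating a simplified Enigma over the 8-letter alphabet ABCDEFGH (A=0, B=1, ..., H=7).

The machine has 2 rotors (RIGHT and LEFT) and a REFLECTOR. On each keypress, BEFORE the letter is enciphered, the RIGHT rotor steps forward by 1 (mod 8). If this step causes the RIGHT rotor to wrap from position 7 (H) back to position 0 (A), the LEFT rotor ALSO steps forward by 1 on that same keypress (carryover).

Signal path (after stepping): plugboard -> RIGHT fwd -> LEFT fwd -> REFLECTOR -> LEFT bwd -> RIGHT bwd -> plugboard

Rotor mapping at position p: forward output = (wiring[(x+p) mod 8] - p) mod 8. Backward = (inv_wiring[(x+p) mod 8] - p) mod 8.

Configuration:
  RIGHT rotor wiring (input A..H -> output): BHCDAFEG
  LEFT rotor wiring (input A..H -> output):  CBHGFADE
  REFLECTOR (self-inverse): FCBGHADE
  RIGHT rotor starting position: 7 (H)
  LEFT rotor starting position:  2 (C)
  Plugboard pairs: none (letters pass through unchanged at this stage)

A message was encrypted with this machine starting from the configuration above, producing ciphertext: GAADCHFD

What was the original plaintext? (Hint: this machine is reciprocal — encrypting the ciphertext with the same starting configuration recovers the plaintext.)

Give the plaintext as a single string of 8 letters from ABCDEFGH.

Answer: AHCGGEHB

Derivation:
Char 1 ('G'): step: R->0, L->3 (L advanced); G->plug->G->R->E->L->B->refl->C->L'->B->R'->A->plug->A
Char 2 ('A'): step: R->1, L=3; A->plug->A->R->G->L->G->refl->D->L'->A->R'->H->plug->H
Char 3 ('A'): step: R->2, L=3; A->plug->A->R->A->L->D->refl->G->L'->G->R'->C->plug->C
Char 4 ('D'): step: R->3, L=3; D->plug->D->R->B->L->C->refl->B->L'->E->R'->G->plug->G
Char 5 ('C'): step: R->4, L=3; C->plug->C->R->A->L->D->refl->G->L'->G->R'->G->plug->G
Char 6 ('H'): step: R->5, L=3; H->plug->H->R->D->L->A->refl->F->L'->C->R'->E->plug->E
Char 7 ('F'): step: R->6, L=3; F->plug->F->R->F->L->H->refl->E->L'->H->R'->H->plug->H
Char 8 ('D'): step: R->7, L=3; D->plug->D->R->D->L->A->refl->F->L'->C->R'->B->plug->B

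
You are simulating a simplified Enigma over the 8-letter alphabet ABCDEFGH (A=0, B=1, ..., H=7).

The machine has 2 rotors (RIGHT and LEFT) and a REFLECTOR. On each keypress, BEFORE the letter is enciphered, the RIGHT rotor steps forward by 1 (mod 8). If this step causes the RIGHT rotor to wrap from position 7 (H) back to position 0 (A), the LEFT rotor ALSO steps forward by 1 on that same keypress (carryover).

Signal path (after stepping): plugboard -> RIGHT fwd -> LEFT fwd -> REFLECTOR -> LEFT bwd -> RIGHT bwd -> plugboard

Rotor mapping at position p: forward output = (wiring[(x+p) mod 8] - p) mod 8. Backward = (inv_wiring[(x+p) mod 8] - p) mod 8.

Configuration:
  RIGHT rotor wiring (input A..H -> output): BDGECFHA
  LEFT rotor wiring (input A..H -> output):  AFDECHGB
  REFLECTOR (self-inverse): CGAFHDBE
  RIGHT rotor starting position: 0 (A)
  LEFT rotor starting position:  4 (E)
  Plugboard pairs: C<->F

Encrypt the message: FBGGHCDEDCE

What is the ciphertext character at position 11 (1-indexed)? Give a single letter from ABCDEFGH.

Char 1 ('F'): step: R->1, L=4; F->plug->C->R->D->L->F->refl->D->L'->B->R'->D->plug->D
Char 2 ('B'): step: R->2, L=4; B->plug->B->R->C->L->C->refl->A->L'->H->R'->G->plug->G
Char 3 ('G'): step: R->3, L=4; G->plug->G->R->A->L->G->refl->B->L'->F->R'->E->plug->E
Char 4 ('G'): step: R->4, L=4; G->plug->G->R->C->L->C->refl->A->L'->H->R'->F->plug->C
Char 5 ('H'): step: R->5, L=4; H->plug->H->R->F->L->B->refl->G->L'->A->R'->A->plug->A
Char 6 ('C'): step: R->6, L=4; C->plug->F->R->G->L->H->refl->E->L'->E->R'->G->plug->G
Char 7 ('D'): step: R->7, L=4; D->plug->D->R->H->L->A->refl->C->L'->C->R'->B->plug->B
Char 8 ('E'): step: R->0, L->5 (L advanced); E->plug->E->R->C->L->E->refl->H->L'->G->R'->C->plug->F
Char 9 ('D'): step: R->1, L=5; D->plug->D->R->B->L->B->refl->G->L'->F->R'->B->plug->B
Char 10 ('C'): step: R->2, L=5; C->plug->F->R->G->L->H->refl->E->L'->C->R'->B->plug->B
Char 11 ('E'): step: R->3, L=5; E->plug->E->R->F->L->G->refl->B->L'->B->R'->A->plug->A

A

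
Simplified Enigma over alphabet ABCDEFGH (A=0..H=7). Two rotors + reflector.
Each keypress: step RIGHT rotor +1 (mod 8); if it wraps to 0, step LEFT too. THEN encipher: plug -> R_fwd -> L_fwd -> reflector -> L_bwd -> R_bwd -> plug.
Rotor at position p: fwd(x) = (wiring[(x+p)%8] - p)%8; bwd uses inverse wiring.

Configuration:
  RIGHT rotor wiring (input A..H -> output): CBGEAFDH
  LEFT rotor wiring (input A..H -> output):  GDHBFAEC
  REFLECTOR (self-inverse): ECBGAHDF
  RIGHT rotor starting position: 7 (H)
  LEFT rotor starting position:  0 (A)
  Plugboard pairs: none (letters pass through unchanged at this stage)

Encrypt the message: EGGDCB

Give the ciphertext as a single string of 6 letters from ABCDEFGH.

Answer: CACGAA

Derivation:
Char 1 ('E'): step: R->0, L->1 (L advanced); E->plug->E->R->A->L->C->refl->B->L'->G->R'->C->plug->C
Char 2 ('G'): step: R->1, L=1; G->plug->G->R->G->L->B->refl->C->L'->A->R'->A->plug->A
Char 3 ('G'): step: R->2, L=1; G->plug->G->R->A->L->C->refl->B->L'->G->R'->C->plug->C
Char 4 ('D'): step: R->3, L=1; D->plug->D->R->A->L->C->refl->B->L'->G->R'->G->plug->G
Char 5 ('C'): step: R->4, L=1; C->plug->C->R->H->L->F->refl->H->L'->E->R'->A->plug->A
Char 6 ('B'): step: R->5, L=1; B->plug->B->R->G->L->B->refl->C->L'->A->R'->A->plug->A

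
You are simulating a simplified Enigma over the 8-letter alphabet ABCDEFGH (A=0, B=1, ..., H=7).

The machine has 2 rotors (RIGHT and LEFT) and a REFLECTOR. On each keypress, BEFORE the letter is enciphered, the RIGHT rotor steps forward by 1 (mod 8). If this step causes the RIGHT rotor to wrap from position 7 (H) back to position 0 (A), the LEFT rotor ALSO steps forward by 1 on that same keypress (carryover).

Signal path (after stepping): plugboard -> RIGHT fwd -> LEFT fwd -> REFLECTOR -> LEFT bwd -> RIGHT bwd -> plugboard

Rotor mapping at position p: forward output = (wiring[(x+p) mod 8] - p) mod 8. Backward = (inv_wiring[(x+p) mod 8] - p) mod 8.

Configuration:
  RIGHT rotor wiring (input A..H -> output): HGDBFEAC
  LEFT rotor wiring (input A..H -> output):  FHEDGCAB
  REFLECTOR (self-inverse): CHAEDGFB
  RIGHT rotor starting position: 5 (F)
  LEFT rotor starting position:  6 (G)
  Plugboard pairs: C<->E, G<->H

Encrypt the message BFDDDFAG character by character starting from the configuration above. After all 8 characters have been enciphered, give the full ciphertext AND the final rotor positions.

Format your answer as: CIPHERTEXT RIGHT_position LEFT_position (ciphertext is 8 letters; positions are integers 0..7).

Char 1 ('B'): step: R->6, L=6; B->plug->B->R->E->L->G->refl->F->L'->F->R'->E->plug->C
Char 2 ('F'): step: R->7, L=6; F->plug->F->R->G->L->A->refl->C->L'->A->R'->B->plug->B
Char 3 ('D'): step: R->0, L->7 (L advanced); D->plug->D->R->B->L->G->refl->F->L'->D->R'->C->plug->E
Char 4 ('D'): step: R->1, L=7; D->plug->D->R->E->L->E->refl->D->L'->G->R'->H->plug->G
Char 5 ('D'): step: R->2, L=7; D->plug->D->R->C->L->A->refl->C->L'->A->R'->F->plug->F
Char 6 ('F'): step: R->3, L=7; F->plug->F->R->E->L->E->refl->D->L'->G->R'->A->plug->A
Char 7 ('A'): step: R->4, L=7; A->plug->A->R->B->L->G->refl->F->L'->D->R'->E->plug->C
Char 8 ('G'): step: R->5, L=7; G->plug->H->R->A->L->C->refl->A->L'->C->R'->D->plug->D
Final: ciphertext=CBEGFACD, RIGHT=5, LEFT=7

Answer: CBEGFACD 5 7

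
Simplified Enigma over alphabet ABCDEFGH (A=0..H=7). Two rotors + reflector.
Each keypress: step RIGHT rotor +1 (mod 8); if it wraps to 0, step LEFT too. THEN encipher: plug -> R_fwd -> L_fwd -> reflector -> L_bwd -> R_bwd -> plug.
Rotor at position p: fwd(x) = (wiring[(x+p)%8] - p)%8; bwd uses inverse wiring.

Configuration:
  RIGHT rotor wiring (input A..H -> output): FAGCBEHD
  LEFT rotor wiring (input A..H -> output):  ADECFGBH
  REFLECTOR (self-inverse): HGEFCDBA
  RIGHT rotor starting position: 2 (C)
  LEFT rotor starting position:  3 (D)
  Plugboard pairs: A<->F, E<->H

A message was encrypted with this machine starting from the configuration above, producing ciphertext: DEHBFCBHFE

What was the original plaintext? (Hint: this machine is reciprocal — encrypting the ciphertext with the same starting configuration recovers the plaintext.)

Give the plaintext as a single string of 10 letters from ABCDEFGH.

Char 1 ('D'): step: R->3, L=3; D->plug->D->R->E->L->E->refl->C->L'->B->R'->C->plug->C
Char 2 ('E'): step: R->4, L=3; E->plug->H->R->G->L->A->refl->H->L'->A->R'->B->plug->B
Char 3 ('H'): step: R->5, L=3; H->plug->E->R->D->L->G->refl->B->L'->H->R'->A->plug->F
Char 4 ('B'): step: R->6, L=3; B->plug->B->R->F->L->F->refl->D->L'->C->R'->D->plug->D
Char 5 ('F'): step: R->7, L=3; F->plug->A->R->E->L->E->refl->C->L'->B->R'->C->plug->C
Char 6 ('C'): step: R->0, L->4 (L advanced); C->plug->C->R->G->L->A->refl->H->L'->F->R'->A->plug->F
Char 7 ('B'): step: R->1, L=4; B->plug->B->R->F->L->H->refl->A->L'->G->R'->F->plug->A
Char 8 ('H'): step: R->2, L=4; H->plug->E->R->F->L->H->refl->A->L'->G->R'->H->plug->E
Char 9 ('F'): step: R->3, L=4; F->plug->A->R->H->L->G->refl->B->L'->A->R'->E->plug->H
Char 10 ('E'): step: R->4, L=4; E->plug->H->R->G->L->A->refl->H->L'->F->R'->A->plug->F

Answer: CBFDCFAEHF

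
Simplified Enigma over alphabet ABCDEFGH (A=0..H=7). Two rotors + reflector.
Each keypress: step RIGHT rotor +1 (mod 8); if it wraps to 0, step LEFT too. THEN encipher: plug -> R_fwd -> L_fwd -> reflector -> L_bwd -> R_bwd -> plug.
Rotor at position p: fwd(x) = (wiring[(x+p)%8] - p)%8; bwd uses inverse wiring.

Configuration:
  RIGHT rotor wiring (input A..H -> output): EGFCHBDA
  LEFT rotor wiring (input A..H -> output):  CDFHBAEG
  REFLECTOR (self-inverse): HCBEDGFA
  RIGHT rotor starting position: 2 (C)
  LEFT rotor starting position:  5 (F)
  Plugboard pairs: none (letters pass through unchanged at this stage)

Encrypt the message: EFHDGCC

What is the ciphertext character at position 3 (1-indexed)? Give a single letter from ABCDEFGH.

Char 1 ('E'): step: R->3, L=5; E->plug->E->R->F->L->A->refl->H->L'->B->R'->F->plug->F
Char 2 ('F'): step: R->4, L=5; F->plug->F->R->C->L->B->refl->C->L'->G->R'->H->plug->H
Char 3 ('H'): step: R->5, L=5; H->plug->H->R->C->L->B->refl->C->L'->G->R'->B->plug->B

B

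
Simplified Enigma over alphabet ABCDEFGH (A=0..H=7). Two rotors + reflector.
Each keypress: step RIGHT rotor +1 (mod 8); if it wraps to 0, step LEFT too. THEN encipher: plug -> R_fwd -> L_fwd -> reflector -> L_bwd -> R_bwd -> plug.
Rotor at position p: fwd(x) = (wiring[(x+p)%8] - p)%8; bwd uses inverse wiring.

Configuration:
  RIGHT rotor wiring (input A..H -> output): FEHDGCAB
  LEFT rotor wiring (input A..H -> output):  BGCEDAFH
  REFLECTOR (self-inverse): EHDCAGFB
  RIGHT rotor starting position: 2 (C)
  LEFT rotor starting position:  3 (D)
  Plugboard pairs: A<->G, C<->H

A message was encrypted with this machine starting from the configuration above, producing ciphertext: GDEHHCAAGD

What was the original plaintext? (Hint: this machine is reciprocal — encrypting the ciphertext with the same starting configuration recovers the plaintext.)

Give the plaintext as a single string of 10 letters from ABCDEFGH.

Answer: HGDAGHHGFA

Derivation:
Char 1 ('G'): step: R->3, L=3; G->plug->A->R->A->L->B->refl->H->L'->H->R'->C->plug->H
Char 2 ('D'): step: R->4, L=3; D->plug->D->R->F->L->G->refl->F->L'->C->R'->A->plug->G
Char 3 ('E'): step: R->5, L=3; E->plug->E->R->H->L->H->refl->B->L'->A->R'->D->plug->D
Char 4 ('H'): step: R->6, L=3; H->plug->C->R->H->L->H->refl->B->L'->A->R'->G->plug->A
Char 5 ('H'): step: R->7, L=3; H->plug->C->R->F->L->G->refl->F->L'->C->R'->A->plug->G
Char 6 ('C'): step: R->0, L->4 (L advanced); C->plug->H->R->B->L->E->refl->A->L'->H->R'->C->plug->H
Char 7 ('A'): step: R->1, L=4; A->plug->G->R->A->L->H->refl->B->L'->C->R'->C->plug->H
Char 8 ('A'): step: R->2, L=4; A->plug->G->R->D->L->D->refl->C->L'->F->R'->A->plug->G
Char 9 ('G'): step: R->3, L=4; G->plug->A->R->A->L->H->refl->B->L'->C->R'->F->plug->F
Char 10 ('D'): step: R->4, L=4; D->plug->D->R->F->L->C->refl->D->L'->D->R'->G->plug->A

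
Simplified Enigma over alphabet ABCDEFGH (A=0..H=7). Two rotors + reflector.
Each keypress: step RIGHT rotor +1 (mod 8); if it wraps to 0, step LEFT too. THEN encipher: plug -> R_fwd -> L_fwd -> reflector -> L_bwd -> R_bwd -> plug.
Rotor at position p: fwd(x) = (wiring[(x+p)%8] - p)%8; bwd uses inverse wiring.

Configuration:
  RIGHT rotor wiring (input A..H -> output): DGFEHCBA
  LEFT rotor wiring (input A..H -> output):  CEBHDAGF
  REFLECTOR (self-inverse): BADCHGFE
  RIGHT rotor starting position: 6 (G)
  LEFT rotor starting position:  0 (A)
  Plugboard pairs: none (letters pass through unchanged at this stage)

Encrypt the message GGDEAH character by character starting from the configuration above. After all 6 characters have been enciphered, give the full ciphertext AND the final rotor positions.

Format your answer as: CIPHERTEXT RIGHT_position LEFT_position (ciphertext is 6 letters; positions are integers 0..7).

Char 1 ('G'): step: R->7, L=0; G->plug->G->R->D->L->H->refl->E->L'->B->R'->A->plug->A
Char 2 ('G'): step: R->0, L->1 (L advanced); G->plug->G->R->B->L->A->refl->B->L'->H->R'->E->plug->E
Char 3 ('D'): step: R->1, L=1; D->plug->D->R->G->L->E->refl->H->L'->E->R'->B->plug->B
Char 4 ('E'): step: R->2, L=1; E->plug->E->R->H->L->B->refl->A->L'->B->R'->G->plug->G
Char 5 ('A'): step: R->3, L=1; A->plug->A->R->B->L->A->refl->B->L'->H->R'->C->plug->C
Char 6 ('H'): step: R->4, L=1; H->plug->H->R->A->L->D->refl->C->L'->D->R'->A->plug->A
Final: ciphertext=AEBGCA, RIGHT=4, LEFT=1

Answer: AEBGCA 4 1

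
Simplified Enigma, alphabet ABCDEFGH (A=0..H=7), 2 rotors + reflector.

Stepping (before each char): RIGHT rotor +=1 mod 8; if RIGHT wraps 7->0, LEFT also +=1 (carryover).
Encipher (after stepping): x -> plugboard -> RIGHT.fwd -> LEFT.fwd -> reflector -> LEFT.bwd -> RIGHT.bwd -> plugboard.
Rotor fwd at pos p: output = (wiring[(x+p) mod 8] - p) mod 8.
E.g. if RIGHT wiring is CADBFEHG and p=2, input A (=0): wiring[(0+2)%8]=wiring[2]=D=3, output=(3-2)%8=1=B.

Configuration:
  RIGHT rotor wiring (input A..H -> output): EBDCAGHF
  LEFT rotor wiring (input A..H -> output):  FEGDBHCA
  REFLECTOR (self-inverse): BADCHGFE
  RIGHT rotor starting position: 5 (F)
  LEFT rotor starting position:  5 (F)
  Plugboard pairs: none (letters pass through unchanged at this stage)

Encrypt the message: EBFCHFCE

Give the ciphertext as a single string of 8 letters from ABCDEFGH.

Char 1 ('E'): step: R->6, L=5; E->plug->E->R->F->L->B->refl->A->L'->D->R'->D->plug->D
Char 2 ('B'): step: R->7, L=5; B->plug->B->R->F->L->B->refl->A->L'->D->R'->E->plug->E
Char 3 ('F'): step: R->0, L->6 (L advanced); F->plug->F->R->G->L->D->refl->C->L'->B->R'->B->plug->B
Char 4 ('C'): step: R->1, L=6; C->plug->C->R->B->L->C->refl->D->L'->G->R'->F->plug->F
Char 5 ('H'): step: R->2, L=6; H->plug->H->R->H->L->B->refl->A->L'->E->R'->D->plug->D
Char 6 ('F'): step: R->3, L=6; F->plug->F->R->B->L->C->refl->D->L'->G->R'->G->plug->G
Char 7 ('C'): step: R->4, L=6; C->plug->C->R->D->L->G->refl->F->L'->F->R'->F->plug->F
Char 8 ('E'): step: R->5, L=6; E->plug->E->R->E->L->A->refl->B->L'->H->R'->D->plug->D

Answer: DEBFDGFD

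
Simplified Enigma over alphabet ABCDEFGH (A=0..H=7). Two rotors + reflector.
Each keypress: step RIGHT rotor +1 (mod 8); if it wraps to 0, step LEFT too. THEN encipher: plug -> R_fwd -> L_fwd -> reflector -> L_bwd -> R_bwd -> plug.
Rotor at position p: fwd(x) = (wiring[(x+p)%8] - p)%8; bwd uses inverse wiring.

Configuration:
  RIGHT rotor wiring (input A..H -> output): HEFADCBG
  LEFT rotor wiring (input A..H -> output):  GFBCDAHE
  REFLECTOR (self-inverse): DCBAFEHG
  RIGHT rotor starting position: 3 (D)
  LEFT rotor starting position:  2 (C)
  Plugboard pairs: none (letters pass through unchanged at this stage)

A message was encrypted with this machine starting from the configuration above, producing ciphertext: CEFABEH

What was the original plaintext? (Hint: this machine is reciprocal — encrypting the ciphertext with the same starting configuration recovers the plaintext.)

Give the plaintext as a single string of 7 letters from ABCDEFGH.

Answer: DCGEHGA

Derivation:
Char 1 ('C'): step: R->4, L=2; C->plug->C->R->F->L->C->refl->B->L'->C->R'->D->plug->D
Char 2 ('E'): step: R->5, L=2; E->plug->E->R->H->L->D->refl->A->L'->B->R'->C->plug->C
Char 3 ('F'): step: R->6, L=2; F->plug->F->R->C->L->B->refl->C->L'->F->R'->G->plug->G
Char 4 ('A'): step: R->7, L=2; A->plug->A->R->H->L->D->refl->A->L'->B->R'->E->plug->E
Char 5 ('B'): step: R->0, L->3 (L advanced); B->plug->B->R->E->L->B->refl->C->L'->G->R'->H->plug->H
Char 6 ('E'): step: R->1, L=3; E->plug->E->R->B->L->A->refl->D->L'->F->R'->G->plug->G
Char 7 ('H'): step: R->2, L=3; H->plug->H->R->C->L->F->refl->E->L'->D->R'->A->plug->A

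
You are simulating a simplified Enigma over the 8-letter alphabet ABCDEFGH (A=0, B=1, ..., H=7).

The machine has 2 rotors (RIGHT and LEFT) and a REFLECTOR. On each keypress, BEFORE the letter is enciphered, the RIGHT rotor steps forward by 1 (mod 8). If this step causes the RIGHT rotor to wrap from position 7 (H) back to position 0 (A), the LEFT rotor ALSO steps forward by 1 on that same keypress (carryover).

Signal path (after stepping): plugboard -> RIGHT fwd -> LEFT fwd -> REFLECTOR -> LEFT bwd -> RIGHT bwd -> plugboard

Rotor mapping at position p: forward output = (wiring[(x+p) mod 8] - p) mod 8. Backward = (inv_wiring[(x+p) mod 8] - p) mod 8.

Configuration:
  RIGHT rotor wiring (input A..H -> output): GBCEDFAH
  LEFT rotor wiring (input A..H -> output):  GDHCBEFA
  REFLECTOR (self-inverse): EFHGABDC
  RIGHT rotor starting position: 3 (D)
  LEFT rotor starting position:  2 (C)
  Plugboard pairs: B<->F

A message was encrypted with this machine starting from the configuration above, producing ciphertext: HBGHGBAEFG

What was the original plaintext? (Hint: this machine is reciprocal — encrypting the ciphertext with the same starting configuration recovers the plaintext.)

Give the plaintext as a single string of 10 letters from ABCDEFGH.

Char 1 ('H'): step: R->4, L=2; H->plug->H->R->A->L->F->refl->B->L'->H->R'->A->plug->A
Char 2 ('B'): step: R->5, L=2; B->plug->F->R->F->L->G->refl->D->L'->E->R'->E->plug->E
Char 3 ('G'): step: R->6, L=2; G->plug->G->R->F->L->G->refl->D->L'->E->R'->E->plug->E
Char 4 ('H'): step: R->7, L=2; H->plug->H->R->B->L->A->refl->E->L'->G->R'->G->plug->G
Char 5 ('G'): step: R->0, L->3 (L advanced); G->plug->G->R->A->L->H->refl->C->L'->D->R'->E->plug->E
Char 6 ('B'): step: R->1, L=3; B->plug->F->R->H->L->E->refl->A->L'->G->R'->G->plug->G
Char 7 ('A'): step: R->2, L=3; A->plug->A->R->A->L->H->refl->C->L'->D->R'->D->plug->D
Char 8 ('E'): step: R->3, L=3; E->plug->E->R->E->L->F->refl->B->L'->C->R'->C->plug->C
Char 9 ('F'): step: R->4, L=3; F->plug->B->R->B->L->G->refl->D->L'->F->R'->F->plug->B
Char 10 ('G'): step: R->5, L=3; G->plug->G->R->H->L->E->refl->A->L'->G->R'->H->plug->H

Answer: AEEGEGDCBH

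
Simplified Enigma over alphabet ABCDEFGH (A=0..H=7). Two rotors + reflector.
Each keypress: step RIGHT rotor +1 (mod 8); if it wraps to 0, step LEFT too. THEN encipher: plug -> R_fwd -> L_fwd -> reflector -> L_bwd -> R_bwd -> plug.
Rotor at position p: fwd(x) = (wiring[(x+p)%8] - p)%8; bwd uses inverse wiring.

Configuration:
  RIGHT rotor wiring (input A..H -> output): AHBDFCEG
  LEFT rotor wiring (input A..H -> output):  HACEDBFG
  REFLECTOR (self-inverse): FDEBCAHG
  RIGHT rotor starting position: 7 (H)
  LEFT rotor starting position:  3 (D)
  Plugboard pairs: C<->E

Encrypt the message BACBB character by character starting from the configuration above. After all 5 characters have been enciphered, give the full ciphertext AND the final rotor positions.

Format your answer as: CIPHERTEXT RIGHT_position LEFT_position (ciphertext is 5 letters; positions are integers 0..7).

Char 1 ('B'): step: R->0, L->4 (L advanced); B->plug->B->R->H->L->A->refl->F->L'->B->R'->C->plug->E
Char 2 ('A'): step: R->1, L=4; A->plug->A->R->G->L->G->refl->H->L'->A->R'->B->plug->B
Char 3 ('C'): step: R->2, L=4; C->plug->E->R->C->L->B->refl->D->L'->E->R'->F->plug->F
Char 4 ('B'): step: R->3, L=4; B->plug->B->R->C->L->B->refl->D->L'->E->R'->G->plug->G
Char 5 ('B'): step: R->4, L=4; B->plug->B->R->G->L->G->refl->H->L'->A->R'->C->plug->E
Final: ciphertext=EBFGE, RIGHT=4, LEFT=4

Answer: EBFGE 4 4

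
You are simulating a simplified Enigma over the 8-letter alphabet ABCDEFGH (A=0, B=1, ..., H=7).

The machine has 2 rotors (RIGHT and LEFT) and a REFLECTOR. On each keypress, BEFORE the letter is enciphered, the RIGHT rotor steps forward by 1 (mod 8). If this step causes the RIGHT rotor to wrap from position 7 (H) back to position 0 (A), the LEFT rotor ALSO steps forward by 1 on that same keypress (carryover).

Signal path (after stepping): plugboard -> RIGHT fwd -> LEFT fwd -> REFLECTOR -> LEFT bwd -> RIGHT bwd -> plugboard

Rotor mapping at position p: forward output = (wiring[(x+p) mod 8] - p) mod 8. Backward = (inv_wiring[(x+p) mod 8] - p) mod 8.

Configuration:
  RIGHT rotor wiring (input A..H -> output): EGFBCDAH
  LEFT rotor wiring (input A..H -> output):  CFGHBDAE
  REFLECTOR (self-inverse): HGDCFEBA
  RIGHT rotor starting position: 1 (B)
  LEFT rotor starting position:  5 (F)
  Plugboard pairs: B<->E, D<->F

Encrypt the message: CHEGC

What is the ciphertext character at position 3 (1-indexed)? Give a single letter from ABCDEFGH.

Char 1 ('C'): step: R->2, L=5; C->plug->C->R->A->L->G->refl->B->L'->F->R'->F->plug->D
Char 2 ('H'): step: R->3, L=5; H->plug->H->R->C->L->H->refl->A->L'->E->R'->E->plug->B
Char 3 ('E'): step: R->4, L=5; E->plug->B->R->H->L->E->refl->F->L'->D->R'->D->plug->F

F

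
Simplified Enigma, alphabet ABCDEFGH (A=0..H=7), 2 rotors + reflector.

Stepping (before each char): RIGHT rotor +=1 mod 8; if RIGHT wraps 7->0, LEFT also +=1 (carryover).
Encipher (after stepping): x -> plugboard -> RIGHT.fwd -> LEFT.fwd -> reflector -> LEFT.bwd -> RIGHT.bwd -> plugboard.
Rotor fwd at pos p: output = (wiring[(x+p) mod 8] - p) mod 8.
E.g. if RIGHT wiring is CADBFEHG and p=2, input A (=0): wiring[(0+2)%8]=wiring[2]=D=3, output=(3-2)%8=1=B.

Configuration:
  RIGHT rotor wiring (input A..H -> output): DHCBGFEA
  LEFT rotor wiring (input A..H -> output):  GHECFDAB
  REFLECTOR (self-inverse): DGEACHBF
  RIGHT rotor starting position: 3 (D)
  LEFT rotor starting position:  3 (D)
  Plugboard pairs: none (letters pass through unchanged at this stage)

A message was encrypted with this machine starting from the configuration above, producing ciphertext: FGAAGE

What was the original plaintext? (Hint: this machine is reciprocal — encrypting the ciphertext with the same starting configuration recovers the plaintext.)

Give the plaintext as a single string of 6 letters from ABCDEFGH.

Char 1 ('F'): step: R->4, L=3; F->plug->F->R->D->L->F->refl->H->L'->A->R'->C->plug->C
Char 2 ('G'): step: R->5, L=3; G->plug->G->R->E->L->G->refl->B->L'->H->R'->B->plug->B
Char 3 ('A'): step: R->6, L=3; A->plug->A->R->G->L->E->refl->C->L'->B->R'->D->plug->D
Char 4 ('A'): step: R->7, L=3; A->plug->A->R->B->L->C->refl->E->L'->G->R'->G->plug->G
Char 5 ('G'): step: R->0, L->4 (L advanced); G->plug->G->R->E->L->C->refl->E->L'->C->R'->C->plug->C
Char 6 ('E'): step: R->1, L=4; E->plug->E->R->E->L->C->refl->E->L'->C->R'->H->plug->H

Answer: CBDGCH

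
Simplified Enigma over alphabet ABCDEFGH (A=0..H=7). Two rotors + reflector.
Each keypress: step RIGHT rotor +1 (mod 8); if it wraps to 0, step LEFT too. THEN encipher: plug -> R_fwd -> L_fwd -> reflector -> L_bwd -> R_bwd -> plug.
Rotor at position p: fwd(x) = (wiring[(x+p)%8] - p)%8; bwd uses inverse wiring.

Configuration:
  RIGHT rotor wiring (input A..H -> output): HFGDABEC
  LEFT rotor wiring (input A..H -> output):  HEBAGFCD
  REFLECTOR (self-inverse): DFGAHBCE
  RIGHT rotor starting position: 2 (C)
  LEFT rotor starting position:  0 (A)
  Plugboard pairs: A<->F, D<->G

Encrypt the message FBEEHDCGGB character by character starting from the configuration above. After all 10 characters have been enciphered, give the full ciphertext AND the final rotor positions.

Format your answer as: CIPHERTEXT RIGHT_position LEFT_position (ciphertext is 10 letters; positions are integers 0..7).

Answer: GDACDHFCFE 4 1

Derivation:
Char 1 ('F'): step: R->3, L=0; F->plug->A->R->A->L->H->refl->E->L'->B->R'->D->plug->G
Char 2 ('B'): step: R->4, L=0; B->plug->B->R->F->L->F->refl->B->L'->C->R'->G->plug->D
Char 3 ('E'): step: R->5, L=0; E->plug->E->R->A->L->H->refl->E->L'->B->R'->F->plug->A
Char 4 ('E'): step: R->6, L=0; E->plug->E->R->A->L->H->refl->E->L'->B->R'->C->plug->C
Char 5 ('H'): step: R->7, L=0; H->plug->H->R->F->L->F->refl->B->L'->C->R'->G->plug->D
Char 6 ('D'): step: R->0, L->1 (L advanced); D->plug->G->R->E->L->E->refl->H->L'->C->R'->H->plug->H
Char 7 ('C'): step: R->1, L=1; C->plug->C->R->C->L->H->refl->E->L'->E->R'->A->plug->F
Char 8 ('G'): step: R->2, L=1; G->plug->D->R->H->L->G->refl->C->L'->G->R'->C->plug->C
Char 9 ('G'): step: R->3, L=1; G->plug->D->R->B->L->A->refl->D->L'->A->R'->A->plug->F
Char 10 ('B'): step: R->4, L=1; B->plug->B->R->F->L->B->refl->F->L'->D->R'->E->plug->E
Final: ciphertext=GDACDHFCFE, RIGHT=4, LEFT=1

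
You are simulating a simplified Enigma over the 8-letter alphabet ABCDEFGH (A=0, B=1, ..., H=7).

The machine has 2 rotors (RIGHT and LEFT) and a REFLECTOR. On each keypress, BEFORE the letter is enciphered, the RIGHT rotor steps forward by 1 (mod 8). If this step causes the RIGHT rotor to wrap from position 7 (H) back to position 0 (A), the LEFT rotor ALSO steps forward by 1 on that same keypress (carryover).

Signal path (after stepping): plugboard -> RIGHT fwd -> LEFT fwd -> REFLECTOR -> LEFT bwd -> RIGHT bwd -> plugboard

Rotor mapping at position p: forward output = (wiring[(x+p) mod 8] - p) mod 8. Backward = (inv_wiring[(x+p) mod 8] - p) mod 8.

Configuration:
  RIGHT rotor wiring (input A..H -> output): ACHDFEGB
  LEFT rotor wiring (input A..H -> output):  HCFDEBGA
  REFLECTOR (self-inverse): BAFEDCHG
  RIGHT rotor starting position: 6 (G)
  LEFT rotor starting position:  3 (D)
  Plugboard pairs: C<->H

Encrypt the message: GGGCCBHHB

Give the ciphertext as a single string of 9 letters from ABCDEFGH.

Answer: HABGDFDEA

Derivation:
Char 1 ('G'): step: R->7, L=3; G->plug->G->R->F->L->E->refl->D->L'->D->R'->C->plug->H
Char 2 ('G'): step: R->0, L->4 (L advanced); G->plug->G->R->G->L->B->refl->A->L'->A->R'->A->plug->A
Char 3 ('G'): step: R->1, L=4; G->plug->G->R->A->L->A->refl->B->L'->G->R'->B->plug->B
Char 4 ('C'): step: R->2, L=4; C->plug->H->R->A->L->A->refl->B->L'->G->R'->G->plug->G
Char 5 ('C'): step: R->3, L=4; C->plug->H->R->E->L->D->refl->E->L'->D->R'->D->plug->D
Char 6 ('B'): step: R->4, L=4; B->plug->B->R->A->L->A->refl->B->L'->G->R'->F->plug->F
Char 7 ('H'): step: R->5, L=4; H->plug->C->R->E->L->D->refl->E->L'->D->R'->D->plug->D
Char 8 ('H'): step: R->6, L=4; H->plug->C->R->C->L->C->refl->F->L'->B->R'->E->plug->E
Char 9 ('B'): step: R->7, L=4; B->plug->B->R->B->L->F->refl->C->L'->C->R'->A->plug->A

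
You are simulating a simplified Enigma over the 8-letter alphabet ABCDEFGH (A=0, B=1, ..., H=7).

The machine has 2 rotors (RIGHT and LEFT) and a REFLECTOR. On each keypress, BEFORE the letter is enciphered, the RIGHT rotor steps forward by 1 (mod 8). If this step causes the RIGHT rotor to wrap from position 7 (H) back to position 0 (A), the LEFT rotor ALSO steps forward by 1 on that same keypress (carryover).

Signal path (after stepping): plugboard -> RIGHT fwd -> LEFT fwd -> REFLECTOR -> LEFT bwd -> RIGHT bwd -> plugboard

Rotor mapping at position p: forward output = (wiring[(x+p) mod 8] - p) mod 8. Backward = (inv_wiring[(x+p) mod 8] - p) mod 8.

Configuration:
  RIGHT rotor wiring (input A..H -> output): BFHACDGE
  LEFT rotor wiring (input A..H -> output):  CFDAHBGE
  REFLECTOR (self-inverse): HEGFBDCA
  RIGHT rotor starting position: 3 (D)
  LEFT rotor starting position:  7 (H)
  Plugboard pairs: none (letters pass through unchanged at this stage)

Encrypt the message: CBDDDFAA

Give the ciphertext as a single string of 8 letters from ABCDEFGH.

Char 1 ('C'): step: R->4, L=7; C->plug->C->R->C->L->G->refl->C->L'->G->R'->A->plug->A
Char 2 ('B'): step: R->5, L=7; B->plug->B->R->B->L->D->refl->F->L'->A->R'->E->plug->E
Char 3 ('D'): step: R->6, L=7; D->plug->D->R->H->L->H->refl->A->L'->F->R'->H->plug->H
Char 4 ('D'): step: R->7, L=7; D->plug->D->R->A->L->F->refl->D->L'->B->R'->E->plug->E
Char 5 ('D'): step: R->0, L->0 (L advanced); D->plug->D->R->A->L->C->refl->G->L'->G->R'->G->plug->G
Char 6 ('F'): step: R->1, L=0; F->plug->F->R->F->L->B->refl->E->L'->H->R'->C->plug->C
Char 7 ('A'): step: R->2, L=0; A->plug->A->R->F->L->B->refl->E->L'->H->R'->G->plug->G
Char 8 ('A'): step: R->3, L=0; A->plug->A->R->F->L->B->refl->E->L'->H->R'->B->plug->B

Answer: AEHEGCGB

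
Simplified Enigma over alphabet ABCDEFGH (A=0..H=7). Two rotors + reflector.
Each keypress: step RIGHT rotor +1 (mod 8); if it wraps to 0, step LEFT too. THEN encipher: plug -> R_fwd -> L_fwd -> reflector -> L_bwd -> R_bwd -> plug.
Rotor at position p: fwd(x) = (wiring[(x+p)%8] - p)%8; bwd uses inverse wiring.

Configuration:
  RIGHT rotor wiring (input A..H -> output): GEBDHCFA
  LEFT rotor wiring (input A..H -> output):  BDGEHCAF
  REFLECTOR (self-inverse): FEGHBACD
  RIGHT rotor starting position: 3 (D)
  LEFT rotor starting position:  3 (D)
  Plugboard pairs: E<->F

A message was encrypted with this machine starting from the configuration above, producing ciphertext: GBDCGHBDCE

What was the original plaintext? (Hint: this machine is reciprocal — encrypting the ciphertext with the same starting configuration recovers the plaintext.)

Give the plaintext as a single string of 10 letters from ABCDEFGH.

Answer: DDFFHBEEBF

Derivation:
Char 1 ('G'): step: R->4, L=3; G->plug->G->R->F->L->G->refl->C->L'->E->R'->D->plug->D
Char 2 ('B'): step: R->5, L=3; B->plug->B->R->A->L->B->refl->E->L'->B->R'->D->plug->D
Char 3 ('D'): step: R->6, L=3; D->plug->D->R->G->L->A->refl->F->L'->D->R'->E->plug->F
Char 4 ('C'): step: R->7, L=3; C->plug->C->R->F->L->G->refl->C->L'->E->R'->E->plug->F
Char 5 ('G'): step: R->0, L->4 (L advanced); G->plug->G->R->F->L->H->refl->D->L'->A->R'->H->plug->H
Char 6 ('H'): step: R->1, L=4; H->plug->H->R->F->L->H->refl->D->L'->A->R'->B->plug->B
Char 7 ('B'): step: R->2, L=4; B->plug->B->R->B->L->G->refl->C->L'->G->R'->F->plug->E
Char 8 ('D'): step: R->3, L=4; D->plug->D->R->C->L->E->refl->B->L'->D->R'->F->plug->E
Char 9 ('C'): step: R->4, L=4; C->plug->C->R->B->L->G->refl->C->L'->G->R'->B->plug->B
Char 10 ('E'): step: R->5, L=4; E->plug->F->R->E->L->F->refl->A->L'->H->R'->E->plug->F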